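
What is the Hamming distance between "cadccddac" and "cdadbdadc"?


Comparing "cadccddac" and "cdadbdadc" position by position:
  Position 0: 'c' vs 'c' => same
  Position 1: 'a' vs 'd' => differ
  Position 2: 'd' vs 'a' => differ
  Position 3: 'c' vs 'd' => differ
  Position 4: 'c' vs 'b' => differ
  Position 5: 'd' vs 'd' => same
  Position 6: 'd' vs 'a' => differ
  Position 7: 'a' vs 'd' => differ
  Position 8: 'c' vs 'c' => same
Total differences (Hamming distance): 6

6


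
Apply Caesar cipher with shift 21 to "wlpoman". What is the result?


Caesar cipher: shift "wlpoman" by 21
  'w' (pos 22) + 21 = pos 17 = 'r'
  'l' (pos 11) + 21 = pos 6 = 'g'
  'p' (pos 15) + 21 = pos 10 = 'k'
  'o' (pos 14) + 21 = pos 9 = 'j'
  'm' (pos 12) + 21 = pos 7 = 'h'
  'a' (pos 0) + 21 = pos 21 = 'v'
  'n' (pos 13) + 21 = pos 8 = 'i'
Result: rgkjhvi

rgkjhvi


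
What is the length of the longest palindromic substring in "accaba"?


Input: "accaba"
Checking substrings for palindromes:
  [0:4] "acca" (len 4) => palindrome
  [3:6] "aba" (len 3) => palindrome
  [1:3] "cc" (len 2) => palindrome
Longest palindromic substring: "acca" with length 4

4


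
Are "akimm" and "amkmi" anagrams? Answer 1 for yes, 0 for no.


Strings: "akimm", "amkmi"
Sorted first:  aikmm
Sorted second: aikmm
Sorted forms match => anagrams

1


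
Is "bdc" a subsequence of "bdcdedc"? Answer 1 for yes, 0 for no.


Check if "bdc" is a subsequence of "bdcdedc"
Greedy scan:
  Position 0 ('b'): matches sub[0] = 'b'
  Position 1 ('d'): matches sub[1] = 'd'
  Position 2 ('c'): matches sub[2] = 'c'
  Position 3 ('d'): no match needed
  Position 4 ('e'): no match needed
  Position 5 ('d'): no match needed
  Position 6 ('c'): no match needed
All 3 characters matched => is a subsequence

1


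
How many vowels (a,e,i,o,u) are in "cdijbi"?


Input: cdijbi
Checking each character:
  'c' at position 0: consonant
  'd' at position 1: consonant
  'i' at position 2: vowel (running total: 1)
  'j' at position 3: consonant
  'b' at position 4: consonant
  'i' at position 5: vowel (running total: 2)
Total vowels: 2

2


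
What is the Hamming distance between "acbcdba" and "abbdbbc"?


Comparing "acbcdba" and "abbdbbc" position by position:
  Position 0: 'a' vs 'a' => same
  Position 1: 'c' vs 'b' => differ
  Position 2: 'b' vs 'b' => same
  Position 3: 'c' vs 'd' => differ
  Position 4: 'd' vs 'b' => differ
  Position 5: 'b' vs 'b' => same
  Position 6: 'a' vs 'c' => differ
Total differences (Hamming distance): 4

4


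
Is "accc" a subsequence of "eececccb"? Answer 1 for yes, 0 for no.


Check if "accc" is a subsequence of "eececccb"
Greedy scan:
  Position 0 ('e'): no match needed
  Position 1 ('e'): no match needed
  Position 2 ('c'): no match needed
  Position 3 ('e'): no match needed
  Position 4 ('c'): no match needed
  Position 5 ('c'): no match needed
  Position 6 ('c'): no match needed
  Position 7 ('b'): no match needed
Only matched 0/4 characters => not a subsequence

0


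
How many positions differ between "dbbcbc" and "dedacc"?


Comparing "dbbcbc" and "dedacc" position by position:
  Position 0: 'd' vs 'd' => same
  Position 1: 'b' vs 'e' => DIFFER
  Position 2: 'b' vs 'd' => DIFFER
  Position 3: 'c' vs 'a' => DIFFER
  Position 4: 'b' vs 'c' => DIFFER
  Position 5: 'c' vs 'c' => same
Positions that differ: 4

4


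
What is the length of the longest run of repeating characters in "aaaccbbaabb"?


Input: "aaaccbbaabb"
Scanning for longest run:
  Position 1 ('a'): continues run of 'a', length=2
  Position 2 ('a'): continues run of 'a', length=3
  Position 3 ('c'): new char, reset run to 1
  Position 4 ('c'): continues run of 'c', length=2
  Position 5 ('b'): new char, reset run to 1
  Position 6 ('b'): continues run of 'b', length=2
  Position 7 ('a'): new char, reset run to 1
  Position 8 ('a'): continues run of 'a', length=2
  Position 9 ('b'): new char, reset run to 1
  Position 10 ('b'): continues run of 'b', length=2
Longest run: 'a' with length 3

3


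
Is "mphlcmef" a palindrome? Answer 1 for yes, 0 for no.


Input: mphlcmef
Reversed: femclhpm
  Compare pos 0 ('m') with pos 7 ('f'): MISMATCH
  Compare pos 1 ('p') with pos 6 ('e'): MISMATCH
  Compare pos 2 ('h') with pos 5 ('m'): MISMATCH
  Compare pos 3 ('l') with pos 4 ('c'): MISMATCH
Result: not a palindrome

0


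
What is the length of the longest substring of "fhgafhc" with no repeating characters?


Input: "fhgafhc"
Sliding window (track last position of each char):
  Position 0 ('f'): window [0,0] length 1 -- new best
  Position 1 ('h'): window [0,1] length 2 -- new best
  Position 2 ('g'): window [0,2] length 3 -- new best
  Position 3 ('a'): window [0,3] length 4 -- new best
  Position 4 ('f'): repeat (last at 0), move window start to 1
  Position 4 ('f'): window [1,4] length 4
  Position 5 ('h'): repeat (last at 1), move window start to 2
  Position 5 ('h'): window [2,5] length 4
  Position 6 ('c'): window [2,6] length 5 -- new best
Longest substring with no repeats: "gafhc" with length 5

5


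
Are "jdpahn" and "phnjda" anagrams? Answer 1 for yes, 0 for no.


Strings: "jdpahn", "phnjda"
Sorted first:  adhjnp
Sorted second: adhjnp
Sorted forms match => anagrams

1


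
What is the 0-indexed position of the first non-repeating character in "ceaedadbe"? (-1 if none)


Input: ceaedadbe
Character frequencies:
  'a': 2
  'b': 1
  'c': 1
  'd': 2
  'e': 3
Scanning left to right for freq == 1:
  Position 0 ('c'): unique! => answer = 0

0


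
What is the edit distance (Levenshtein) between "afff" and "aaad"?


Computing edit distance: "afff" -> "aaad"
DP table:
           a    a    a    d
      0    1    2    3    4
  a   1    0    1    2    3
  f   2    1    1    2    3
  f   3    2    2    2    3
  f   4    3    3    3    3
Edit distance = dp[4][4] = 3

3


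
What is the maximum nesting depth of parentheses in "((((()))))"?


Input: "((((()))))"
Tracking depth:
  Position 0 '(': depth becomes 1
  Position 1 '(': depth becomes 2
  Position 2 '(': depth becomes 3
  Position 3 '(': depth becomes 4
  Position 4 '(': depth becomes 5
  Position 5 ')': depth becomes 4
  Position 6 ')': depth becomes 3
  Position 7 ')': depth becomes 2
  Position 8 ')': depth becomes 1
  Position 9 ')': depth becomes 0
Maximum depth reached: 5

5


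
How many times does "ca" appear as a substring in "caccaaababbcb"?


Searching for "ca" in "caccaaababbcb"
Scanning each position:
  Position 0: "ca" => MATCH
  Position 1: "ac" => no
  Position 2: "cc" => no
  Position 3: "ca" => MATCH
  Position 4: "aa" => no
  Position 5: "aa" => no
  Position 6: "ab" => no
  Position 7: "ba" => no
  Position 8: "ab" => no
  Position 9: "bb" => no
  Position 10: "bc" => no
  Position 11: "cb" => no
Total occurrences: 2

2


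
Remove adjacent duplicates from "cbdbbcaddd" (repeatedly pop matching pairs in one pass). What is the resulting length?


Input: cbdbbcaddd
Stack-based adjacent duplicate removal:
  Read 'c': push. Stack: c
  Read 'b': push. Stack: cb
  Read 'd': push. Stack: cbd
  Read 'b': push. Stack: cbdb
  Read 'b': matches stack top 'b' => pop. Stack: cbd
  Read 'c': push. Stack: cbdc
  Read 'a': push. Stack: cbdca
  Read 'd': push. Stack: cbdcad
  Read 'd': matches stack top 'd' => pop. Stack: cbdca
  Read 'd': push. Stack: cbdcad
Final stack: "cbdcad" (length 6)

6


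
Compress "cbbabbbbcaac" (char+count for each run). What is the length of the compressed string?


Input: cbbabbbbcaac
Runs:
  'c' x 1 => "c1"
  'b' x 2 => "b2"
  'a' x 1 => "a1"
  'b' x 4 => "b4"
  'c' x 1 => "c1"
  'a' x 2 => "a2"
  'c' x 1 => "c1"
Compressed: "c1b2a1b4c1a2c1"
Compressed length: 14

14


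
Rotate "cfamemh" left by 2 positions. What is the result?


Input: "cfamemh", rotate left by 2
First 2 characters: "cf"
Remaining characters: "amemh"
Concatenate remaining + first: "amemh" + "cf" = "amemhcf"

amemhcf


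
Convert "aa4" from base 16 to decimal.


Input: "aa4" in base 16
Positional expansion:
  Digit 'a' (value 10) x 16^2 = 2560
  Digit 'a' (value 10) x 16^1 = 160
  Digit '4' (value 4) x 16^0 = 4
Sum = 2724

2724


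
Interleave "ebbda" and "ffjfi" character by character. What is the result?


Interleaving "ebbda" and "ffjfi":
  Position 0: 'e' from first, 'f' from second => "ef"
  Position 1: 'b' from first, 'f' from second => "bf"
  Position 2: 'b' from first, 'j' from second => "bj"
  Position 3: 'd' from first, 'f' from second => "df"
  Position 4: 'a' from first, 'i' from second => "ai"
Result: efbfbjdfai

efbfbjdfai


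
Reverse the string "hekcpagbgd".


Input: hekcpagbgd
Reading characters right to left:
  Position 9: 'd'
  Position 8: 'g'
  Position 7: 'b'
  Position 6: 'g'
  Position 5: 'a'
  Position 4: 'p'
  Position 3: 'c'
  Position 2: 'k'
  Position 1: 'e'
  Position 0: 'h'
Reversed: dgbgapckeh

dgbgapckeh


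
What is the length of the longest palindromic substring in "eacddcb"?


Input: "eacddcb"
Checking substrings for palindromes:
  [2:6] "cddc" (len 4) => palindrome
  [3:5] "dd" (len 2) => palindrome
Longest palindromic substring: "cddc" with length 4

4


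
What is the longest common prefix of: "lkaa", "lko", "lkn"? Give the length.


Words: lkaa, lko, lkn
  Position 0: all 'l' => match
  Position 1: all 'k' => match
  Position 2: ('a', 'o', 'n') => mismatch, stop
LCP = "lk" (length 2)

2


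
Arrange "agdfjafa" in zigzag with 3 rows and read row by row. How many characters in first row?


Zigzag "agdfjafa" into 3 rows:
Placing characters:
  'a' => row 0
  'g' => row 1
  'd' => row 2
  'f' => row 1
  'j' => row 0
  'a' => row 1
  'f' => row 2
  'a' => row 1
Rows:
  Row 0: "aj"
  Row 1: "gfaa"
  Row 2: "df"
First row length: 2

2


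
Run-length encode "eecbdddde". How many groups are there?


Input: eecbdddde
Scanning for consecutive runs:
  Group 1: 'e' x 2 (positions 0-1)
  Group 2: 'c' x 1 (positions 2-2)
  Group 3: 'b' x 1 (positions 3-3)
  Group 4: 'd' x 4 (positions 4-7)
  Group 5: 'e' x 1 (positions 8-8)
Total groups: 5

5


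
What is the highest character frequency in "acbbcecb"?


Input: acbbcecb
Character counts:
  'a': 1
  'b': 3
  'c': 3
  'e': 1
Maximum frequency: 3

3


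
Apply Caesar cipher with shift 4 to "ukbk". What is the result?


Caesar cipher: shift "ukbk" by 4
  'u' (pos 20) + 4 = pos 24 = 'y'
  'k' (pos 10) + 4 = pos 14 = 'o'
  'b' (pos 1) + 4 = pos 5 = 'f'
  'k' (pos 10) + 4 = pos 14 = 'o'
Result: yofo

yofo


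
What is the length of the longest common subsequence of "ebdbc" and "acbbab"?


LCS of "ebdbc" and "acbbab"
DP table:
           a    c    b    b    a    b
      0    0    0    0    0    0    0
  e   0    0    0    0    0    0    0
  b   0    0    0    1    1    1    1
  d   0    0    0    1    1    1    1
  b   0    0    0    1    2    2    2
  c   0    0    1    1    2    2    2
LCS length = dp[5][6] = 2

2


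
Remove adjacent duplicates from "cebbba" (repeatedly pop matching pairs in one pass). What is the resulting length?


Input: cebbba
Stack-based adjacent duplicate removal:
  Read 'c': push. Stack: c
  Read 'e': push. Stack: ce
  Read 'b': push. Stack: ceb
  Read 'b': matches stack top 'b' => pop. Stack: ce
  Read 'b': push. Stack: ceb
  Read 'a': push. Stack: ceba
Final stack: "ceba" (length 4)

4


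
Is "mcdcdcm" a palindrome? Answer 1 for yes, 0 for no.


Input: mcdcdcm
Reversed: mcdcdcm
  Compare pos 0 ('m') with pos 6 ('m'): match
  Compare pos 1 ('c') with pos 5 ('c'): match
  Compare pos 2 ('d') with pos 4 ('d'): match
Result: palindrome

1


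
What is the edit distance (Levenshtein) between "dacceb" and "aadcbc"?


Computing edit distance: "dacceb" -> "aadcbc"
DP table:
           a    a    d    c    b    c
      0    1    2    3    4    5    6
  d   1    1    2    2    3    4    5
  a   2    1    1    2    3    4    5
  c   3    2    2    2    2    3    4
  c   4    3    3    3    2    3    3
  e   5    4    4    4    3    3    4
  b   6    5    5    5    4    3    4
Edit distance = dp[6][6] = 4

4


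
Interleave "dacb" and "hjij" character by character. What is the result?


Interleaving "dacb" and "hjij":
  Position 0: 'd' from first, 'h' from second => "dh"
  Position 1: 'a' from first, 'j' from second => "aj"
  Position 2: 'c' from first, 'i' from second => "ci"
  Position 3: 'b' from first, 'j' from second => "bj"
Result: dhajcibj

dhajcibj


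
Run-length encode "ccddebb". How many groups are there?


Input: ccddebb
Scanning for consecutive runs:
  Group 1: 'c' x 2 (positions 0-1)
  Group 2: 'd' x 2 (positions 2-3)
  Group 3: 'e' x 1 (positions 4-4)
  Group 4: 'b' x 2 (positions 5-6)
Total groups: 4

4


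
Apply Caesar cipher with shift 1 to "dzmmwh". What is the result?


Caesar cipher: shift "dzmmwh" by 1
  'd' (pos 3) + 1 = pos 4 = 'e'
  'z' (pos 25) + 1 = pos 0 = 'a'
  'm' (pos 12) + 1 = pos 13 = 'n'
  'm' (pos 12) + 1 = pos 13 = 'n'
  'w' (pos 22) + 1 = pos 23 = 'x'
  'h' (pos 7) + 1 = pos 8 = 'i'
Result: eannxi

eannxi


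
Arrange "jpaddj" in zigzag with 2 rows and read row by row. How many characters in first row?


Zigzag "jpaddj" into 2 rows:
Placing characters:
  'j' => row 0
  'p' => row 1
  'a' => row 0
  'd' => row 1
  'd' => row 0
  'j' => row 1
Rows:
  Row 0: "jad"
  Row 1: "pdj"
First row length: 3

3


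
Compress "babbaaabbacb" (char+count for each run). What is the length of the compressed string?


Input: babbaaabbacb
Runs:
  'b' x 1 => "b1"
  'a' x 1 => "a1"
  'b' x 2 => "b2"
  'a' x 3 => "a3"
  'b' x 2 => "b2"
  'a' x 1 => "a1"
  'c' x 1 => "c1"
  'b' x 1 => "b1"
Compressed: "b1a1b2a3b2a1c1b1"
Compressed length: 16

16


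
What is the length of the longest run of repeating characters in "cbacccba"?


Input: "cbacccba"
Scanning for longest run:
  Position 1 ('b'): new char, reset run to 1
  Position 2 ('a'): new char, reset run to 1
  Position 3 ('c'): new char, reset run to 1
  Position 4 ('c'): continues run of 'c', length=2
  Position 5 ('c'): continues run of 'c', length=3
  Position 6 ('b'): new char, reset run to 1
  Position 7 ('a'): new char, reset run to 1
Longest run: 'c' with length 3

3


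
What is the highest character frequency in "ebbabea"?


Input: ebbabea
Character counts:
  'a': 2
  'b': 3
  'e': 2
Maximum frequency: 3

3


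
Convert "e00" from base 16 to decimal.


Input: "e00" in base 16
Positional expansion:
  Digit 'e' (value 14) x 16^2 = 3584
  Digit '0' (value 0) x 16^1 = 0
  Digit '0' (value 0) x 16^0 = 0
Sum = 3584

3584


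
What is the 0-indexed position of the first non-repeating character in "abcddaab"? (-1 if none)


Input: abcddaab
Character frequencies:
  'a': 3
  'b': 2
  'c': 1
  'd': 2
Scanning left to right for freq == 1:
  Position 0 ('a'): freq=3, skip
  Position 1 ('b'): freq=2, skip
  Position 2 ('c'): unique! => answer = 2

2


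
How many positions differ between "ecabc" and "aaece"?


Comparing "ecabc" and "aaece" position by position:
  Position 0: 'e' vs 'a' => DIFFER
  Position 1: 'c' vs 'a' => DIFFER
  Position 2: 'a' vs 'e' => DIFFER
  Position 3: 'b' vs 'c' => DIFFER
  Position 4: 'c' vs 'e' => DIFFER
Positions that differ: 5

5


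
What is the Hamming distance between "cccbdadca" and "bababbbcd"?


Comparing "cccbdadca" and "bababbbcd" position by position:
  Position 0: 'c' vs 'b' => differ
  Position 1: 'c' vs 'a' => differ
  Position 2: 'c' vs 'b' => differ
  Position 3: 'b' vs 'a' => differ
  Position 4: 'd' vs 'b' => differ
  Position 5: 'a' vs 'b' => differ
  Position 6: 'd' vs 'b' => differ
  Position 7: 'c' vs 'c' => same
  Position 8: 'a' vs 'd' => differ
Total differences (Hamming distance): 8

8


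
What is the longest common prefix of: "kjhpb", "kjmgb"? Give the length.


Words: kjhpb, kjmgb
  Position 0: all 'k' => match
  Position 1: all 'j' => match
  Position 2: ('h', 'm') => mismatch, stop
LCP = "kj" (length 2)

2


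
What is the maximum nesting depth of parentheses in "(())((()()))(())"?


Input: "(())((()()))(())"
Tracking depth:
  Position 0 '(': depth becomes 1
  Position 1 '(': depth becomes 2
  Position 2 ')': depth becomes 1
  Position 3 ')': depth becomes 0
  Position 4 '(': depth becomes 1
  Position 5 '(': depth becomes 2
  Position 6 '(': depth becomes 3
  Position 7 ')': depth becomes 2
  Position 8 '(': depth becomes 3
  Position 9 ')': depth becomes 2
  Position 10 ')': depth becomes 1
  Position 11 ')': depth becomes 0
  Position 12 '(': depth becomes 1
  Position 13 '(': depth becomes 2
  Position 14 ')': depth becomes 1
  Position 15 ')': depth becomes 0
Maximum depth reached: 3

3


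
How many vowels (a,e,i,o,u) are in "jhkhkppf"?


Input: jhkhkppf
Checking each character:
  'j' at position 0: consonant
  'h' at position 1: consonant
  'k' at position 2: consonant
  'h' at position 3: consonant
  'k' at position 4: consonant
  'p' at position 5: consonant
  'p' at position 6: consonant
  'f' at position 7: consonant
Total vowels: 0

0


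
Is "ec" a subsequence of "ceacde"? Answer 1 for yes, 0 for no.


Check if "ec" is a subsequence of "ceacde"
Greedy scan:
  Position 0 ('c'): no match needed
  Position 1 ('e'): matches sub[0] = 'e'
  Position 2 ('a'): no match needed
  Position 3 ('c'): matches sub[1] = 'c'
  Position 4 ('d'): no match needed
  Position 5 ('e'): no match needed
All 2 characters matched => is a subsequence

1


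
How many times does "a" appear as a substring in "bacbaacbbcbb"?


Searching for "a" in "bacbaacbbcbb"
Scanning each position:
  Position 0: "b" => no
  Position 1: "a" => MATCH
  Position 2: "c" => no
  Position 3: "b" => no
  Position 4: "a" => MATCH
  Position 5: "a" => MATCH
  Position 6: "c" => no
  Position 7: "b" => no
  Position 8: "b" => no
  Position 9: "c" => no
  Position 10: "b" => no
  Position 11: "b" => no
Total occurrences: 3

3


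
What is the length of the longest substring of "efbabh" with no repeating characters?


Input: "efbabh"
Sliding window (track last position of each char):
  Position 0 ('e'): window [0,0] length 1 -- new best
  Position 1 ('f'): window [0,1] length 2 -- new best
  Position 2 ('b'): window [0,2] length 3 -- new best
  Position 3 ('a'): window [0,3] length 4 -- new best
  Position 4 ('b'): repeat (last at 2), move window start to 3
  Position 4 ('b'): window [3,4] length 2
  Position 5 ('h'): window [3,5] length 3
Longest substring with no repeats: "efba" with length 4

4


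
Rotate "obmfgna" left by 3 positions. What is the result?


Input: "obmfgna", rotate left by 3
First 3 characters: "obm"
Remaining characters: "fgna"
Concatenate remaining + first: "fgna" + "obm" = "fgnaobm"

fgnaobm


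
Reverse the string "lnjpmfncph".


Input: lnjpmfncph
Reading characters right to left:
  Position 9: 'h'
  Position 8: 'p'
  Position 7: 'c'
  Position 6: 'n'
  Position 5: 'f'
  Position 4: 'm'
  Position 3: 'p'
  Position 2: 'j'
  Position 1: 'n'
  Position 0: 'l'
Reversed: hpcnfmpjnl

hpcnfmpjnl


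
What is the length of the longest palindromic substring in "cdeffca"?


Input: "cdeffca"
Checking substrings for palindromes:
  [3:5] "ff" (len 2) => palindrome
Longest palindromic substring: "ff" with length 2

2


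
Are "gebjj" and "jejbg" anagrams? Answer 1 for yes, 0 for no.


Strings: "gebjj", "jejbg"
Sorted first:  begjj
Sorted second: begjj
Sorted forms match => anagrams

1


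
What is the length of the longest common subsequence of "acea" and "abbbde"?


LCS of "acea" and "abbbde"
DP table:
           a    b    b    b    d    e
      0    0    0    0    0    0    0
  a   0    1    1    1    1    1    1
  c   0    1    1    1    1    1    1
  e   0    1    1    1    1    1    2
  a   0    1    1    1    1    1    2
LCS length = dp[4][6] = 2

2


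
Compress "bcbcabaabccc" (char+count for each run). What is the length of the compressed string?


Input: bcbcabaabccc
Runs:
  'b' x 1 => "b1"
  'c' x 1 => "c1"
  'b' x 1 => "b1"
  'c' x 1 => "c1"
  'a' x 1 => "a1"
  'b' x 1 => "b1"
  'a' x 2 => "a2"
  'b' x 1 => "b1"
  'c' x 3 => "c3"
Compressed: "b1c1b1c1a1b1a2b1c3"
Compressed length: 18

18


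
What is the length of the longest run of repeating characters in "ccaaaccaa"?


Input: "ccaaaccaa"
Scanning for longest run:
  Position 1 ('c'): continues run of 'c', length=2
  Position 2 ('a'): new char, reset run to 1
  Position 3 ('a'): continues run of 'a', length=2
  Position 4 ('a'): continues run of 'a', length=3
  Position 5 ('c'): new char, reset run to 1
  Position 6 ('c'): continues run of 'c', length=2
  Position 7 ('a'): new char, reset run to 1
  Position 8 ('a'): continues run of 'a', length=2
Longest run: 'a' with length 3

3


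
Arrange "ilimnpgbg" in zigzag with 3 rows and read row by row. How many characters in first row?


Zigzag "ilimnpgbg" into 3 rows:
Placing characters:
  'i' => row 0
  'l' => row 1
  'i' => row 2
  'm' => row 1
  'n' => row 0
  'p' => row 1
  'g' => row 2
  'b' => row 1
  'g' => row 0
Rows:
  Row 0: "ing"
  Row 1: "lmpb"
  Row 2: "ig"
First row length: 3

3


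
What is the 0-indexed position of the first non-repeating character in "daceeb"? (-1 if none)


Input: daceeb
Character frequencies:
  'a': 1
  'b': 1
  'c': 1
  'd': 1
  'e': 2
Scanning left to right for freq == 1:
  Position 0 ('d'): unique! => answer = 0

0


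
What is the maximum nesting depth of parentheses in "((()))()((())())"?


Input: "((()))()((())())"
Tracking depth:
  Position 0 '(': depth becomes 1
  Position 1 '(': depth becomes 2
  Position 2 '(': depth becomes 3
  Position 3 ')': depth becomes 2
  Position 4 ')': depth becomes 1
  Position 5 ')': depth becomes 0
  Position 6 '(': depth becomes 1
  Position 7 ')': depth becomes 0
  Position 8 '(': depth becomes 1
  Position 9 '(': depth becomes 2
  Position 10 '(': depth becomes 3
  Position 11 ')': depth becomes 2
  Position 12 ')': depth becomes 1
  Position 13 '(': depth becomes 2
  Position 14 ')': depth becomes 1
  Position 15 ')': depth becomes 0
Maximum depth reached: 3

3


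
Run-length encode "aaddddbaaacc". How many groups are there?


Input: aaddddbaaacc
Scanning for consecutive runs:
  Group 1: 'a' x 2 (positions 0-1)
  Group 2: 'd' x 4 (positions 2-5)
  Group 3: 'b' x 1 (positions 6-6)
  Group 4: 'a' x 3 (positions 7-9)
  Group 5: 'c' x 2 (positions 10-11)
Total groups: 5

5


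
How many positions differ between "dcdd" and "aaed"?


Comparing "dcdd" and "aaed" position by position:
  Position 0: 'd' vs 'a' => DIFFER
  Position 1: 'c' vs 'a' => DIFFER
  Position 2: 'd' vs 'e' => DIFFER
  Position 3: 'd' vs 'd' => same
Positions that differ: 3

3


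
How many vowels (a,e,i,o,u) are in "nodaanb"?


Input: nodaanb
Checking each character:
  'n' at position 0: consonant
  'o' at position 1: vowel (running total: 1)
  'd' at position 2: consonant
  'a' at position 3: vowel (running total: 2)
  'a' at position 4: vowel (running total: 3)
  'n' at position 5: consonant
  'b' at position 6: consonant
Total vowels: 3

3


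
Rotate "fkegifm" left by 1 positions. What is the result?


Input: "fkegifm", rotate left by 1
First 1 characters: "f"
Remaining characters: "kegifm"
Concatenate remaining + first: "kegifm" + "f" = "kegifmf"

kegifmf


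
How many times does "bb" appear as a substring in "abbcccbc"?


Searching for "bb" in "abbcccbc"
Scanning each position:
  Position 0: "ab" => no
  Position 1: "bb" => MATCH
  Position 2: "bc" => no
  Position 3: "cc" => no
  Position 4: "cc" => no
  Position 5: "cb" => no
  Position 6: "bc" => no
Total occurrences: 1

1


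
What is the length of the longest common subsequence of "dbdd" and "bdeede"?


LCS of "dbdd" and "bdeede"
DP table:
           b    d    e    e    d    e
      0    0    0    0    0    0    0
  d   0    0    1    1    1    1    1
  b   0    1    1    1    1    1    1
  d   0    1    2    2    2    2    2
  d   0    1    2    2    2    3    3
LCS length = dp[4][6] = 3

3


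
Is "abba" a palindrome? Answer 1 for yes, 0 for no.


Input: abba
Reversed: abba
  Compare pos 0 ('a') with pos 3 ('a'): match
  Compare pos 1 ('b') with pos 2 ('b'): match
Result: palindrome

1


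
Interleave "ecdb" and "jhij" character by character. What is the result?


Interleaving "ecdb" and "jhij":
  Position 0: 'e' from first, 'j' from second => "ej"
  Position 1: 'c' from first, 'h' from second => "ch"
  Position 2: 'd' from first, 'i' from second => "di"
  Position 3: 'b' from first, 'j' from second => "bj"
Result: ejchdibj

ejchdibj


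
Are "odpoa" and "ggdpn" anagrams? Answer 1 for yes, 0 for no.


Strings: "odpoa", "ggdpn"
Sorted first:  adoop
Sorted second: dggnp
Differ at position 0: 'a' vs 'd' => not anagrams

0


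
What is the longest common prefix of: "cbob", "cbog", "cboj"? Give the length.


Words: cbob, cbog, cboj
  Position 0: all 'c' => match
  Position 1: all 'b' => match
  Position 2: all 'o' => match
  Position 3: ('b', 'g', 'j') => mismatch, stop
LCP = "cbo" (length 3)

3


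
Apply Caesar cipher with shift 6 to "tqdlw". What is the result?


Caesar cipher: shift "tqdlw" by 6
  't' (pos 19) + 6 = pos 25 = 'z'
  'q' (pos 16) + 6 = pos 22 = 'w'
  'd' (pos 3) + 6 = pos 9 = 'j'
  'l' (pos 11) + 6 = pos 17 = 'r'
  'w' (pos 22) + 6 = pos 2 = 'c'
Result: zwjrc

zwjrc


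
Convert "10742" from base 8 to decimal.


Input: "10742" in base 8
Positional expansion:
  Digit '1' (value 1) x 8^4 = 4096
  Digit '0' (value 0) x 8^3 = 0
  Digit '7' (value 7) x 8^2 = 448
  Digit '4' (value 4) x 8^1 = 32
  Digit '2' (value 2) x 8^0 = 2
Sum = 4578

4578


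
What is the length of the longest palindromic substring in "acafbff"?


Input: "acafbff"
Checking substrings for palindromes:
  [0:3] "aca" (len 3) => palindrome
  [3:6] "fbf" (len 3) => palindrome
  [5:7] "ff" (len 2) => palindrome
Longest palindromic substring: "aca" with length 3

3


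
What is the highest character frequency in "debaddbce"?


Input: debaddbce
Character counts:
  'a': 1
  'b': 2
  'c': 1
  'd': 3
  'e': 2
Maximum frequency: 3

3


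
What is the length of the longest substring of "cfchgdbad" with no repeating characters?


Input: "cfchgdbad"
Sliding window (track last position of each char):
  Position 0 ('c'): window [0,0] length 1 -- new best
  Position 1 ('f'): window [0,1] length 2 -- new best
  Position 2 ('c'): repeat (last at 0), move window start to 1
  Position 2 ('c'): window [1,2] length 2
  Position 3 ('h'): window [1,3] length 3 -- new best
  Position 4 ('g'): window [1,4] length 4 -- new best
  Position 5 ('d'): window [1,5] length 5 -- new best
  Position 6 ('b'): window [1,6] length 6 -- new best
  Position 7 ('a'): window [1,7] length 7 -- new best
  Position 8 ('d'): repeat (last at 5), move window start to 6
  Position 8 ('d'): window [6,8] length 3
Longest substring with no repeats: "fchgdba" with length 7

7


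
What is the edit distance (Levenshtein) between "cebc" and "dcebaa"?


Computing edit distance: "cebc" -> "dcebaa"
DP table:
           d    c    e    b    a    a
      0    1    2    3    4    5    6
  c   1    1    1    2    3    4    5
  e   2    2    2    1    2    3    4
  b   3    3    3    2    1    2    3
  c   4    4    3    3    2    2    3
Edit distance = dp[4][6] = 3

3


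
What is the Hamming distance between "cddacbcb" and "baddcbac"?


Comparing "cddacbcb" and "baddcbac" position by position:
  Position 0: 'c' vs 'b' => differ
  Position 1: 'd' vs 'a' => differ
  Position 2: 'd' vs 'd' => same
  Position 3: 'a' vs 'd' => differ
  Position 4: 'c' vs 'c' => same
  Position 5: 'b' vs 'b' => same
  Position 6: 'c' vs 'a' => differ
  Position 7: 'b' vs 'c' => differ
Total differences (Hamming distance): 5

5


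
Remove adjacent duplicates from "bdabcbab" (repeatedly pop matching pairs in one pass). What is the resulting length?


Input: bdabcbab
Stack-based adjacent duplicate removal:
  Read 'b': push. Stack: b
  Read 'd': push. Stack: bd
  Read 'a': push. Stack: bda
  Read 'b': push. Stack: bdab
  Read 'c': push. Stack: bdabc
  Read 'b': push. Stack: bdabcb
  Read 'a': push. Stack: bdabcba
  Read 'b': push. Stack: bdabcbab
Final stack: "bdabcbab" (length 8)

8


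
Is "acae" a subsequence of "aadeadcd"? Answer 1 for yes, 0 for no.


Check if "acae" is a subsequence of "aadeadcd"
Greedy scan:
  Position 0 ('a'): matches sub[0] = 'a'
  Position 1 ('a'): no match needed
  Position 2 ('d'): no match needed
  Position 3 ('e'): no match needed
  Position 4 ('a'): no match needed
  Position 5 ('d'): no match needed
  Position 6 ('c'): matches sub[1] = 'c'
  Position 7 ('d'): no match needed
Only matched 2/4 characters => not a subsequence

0


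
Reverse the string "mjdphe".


Input: mjdphe
Reading characters right to left:
  Position 5: 'e'
  Position 4: 'h'
  Position 3: 'p'
  Position 2: 'd'
  Position 1: 'j'
  Position 0: 'm'
Reversed: ehpdjm

ehpdjm


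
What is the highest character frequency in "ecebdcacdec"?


Input: ecebdcacdec
Character counts:
  'a': 1
  'b': 1
  'c': 4
  'd': 2
  'e': 3
Maximum frequency: 4

4


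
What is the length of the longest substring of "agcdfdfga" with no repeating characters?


Input: "agcdfdfga"
Sliding window (track last position of each char):
  Position 0 ('a'): window [0,0] length 1 -- new best
  Position 1 ('g'): window [0,1] length 2 -- new best
  Position 2 ('c'): window [0,2] length 3 -- new best
  Position 3 ('d'): window [0,3] length 4 -- new best
  Position 4 ('f'): window [0,4] length 5 -- new best
  Position 5 ('d'): repeat (last at 3), move window start to 4
  Position 5 ('d'): window [4,5] length 2
  Position 6 ('f'): repeat (last at 4), move window start to 5
  Position 6 ('f'): window [5,6] length 2
  Position 7 ('g'): window [5,7] length 3
  Position 8 ('a'): window [5,8] length 4
Longest substring with no repeats: "agcdf" with length 5

5


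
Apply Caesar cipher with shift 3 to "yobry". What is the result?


Caesar cipher: shift "yobry" by 3
  'y' (pos 24) + 3 = pos 1 = 'b'
  'o' (pos 14) + 3 = pos 17 = 'r'
  'b' (pos 1) + 3 = pos 4 = 'e'
  'r' (pos 17) + 3 = pos 20 = 'u'
  'y' (pos 24) + 3 = pos 1 = 'b'
Result: breub

breub


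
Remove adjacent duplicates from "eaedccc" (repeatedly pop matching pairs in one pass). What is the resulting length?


Input: eaedccc
Stack-based adjacent duplicate removal:
  Read 'e': push. Stack: e
  Read 'a': push. Stack: ea
  Read 'e': push. Stack: eae
  Read 'd': push. Stack: eaed
  Read 'c': push. Stack: eaedc
  Read 'c': matches stack top 'c' => pop. Stack: eaed
  Read 'c': push. Stack: eaedc
Final stack: "eaedc" (length 5)

5


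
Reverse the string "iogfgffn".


Input: iogfgffn
Reading characters right to left:
  Position 7: 'n'
  Position 6: 'f'
  Position 5: 'f'
  Position 4: 'g'
  Position 3: 'f'
  Position 2: 'g'
  Position 1: 'o'
  Position 0: 'i'
Reversed: nffgfgoi

nffgfgoi


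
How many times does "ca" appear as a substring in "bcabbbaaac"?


Searching for "ca" in "bcabbbaaac"
Scanning each position:
  Position 0: "bc" => no
  Position 1: "ca" => MATCH
  Position 2: "ab" => no
  Position 3: "bb" => no
  Position 4: "bb" => no
  Position 5: "ba" => no
  Position 6: "aa" => no
  Position 7: "aa" => no
  Position 8: "ac" => no
Total occurrences: 1

1


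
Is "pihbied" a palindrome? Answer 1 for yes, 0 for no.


Input: pihbied
Reversed: deibhip
  Compare pos 0 ('p') with pos 6 ('d'): MISMATCH
  Compare pos 1 ('i') with pos 5 ('e'): MISMATCH
  Compare pos 2 ('h') with pos 4 ('i'): MISMATCH
Result: not a palindrome

0


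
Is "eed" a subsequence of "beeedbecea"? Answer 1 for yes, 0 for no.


Check if "eed" is a subsequence of "beeedbecea"
Greedy scan:
  Position 0 ('b'): no match needed
  Position 1 ('e'): matches sub[0] = 'e'
  Position 2 ('e'): matches sub[1] = 'e'
  Position 3 ('e'): no match needed
  Position 4 ('d'): matches sub[2] = 'd'
  Position 5 ('b'): no match needed
  Position 6 ('e'): no match needed
  Position 7 ('c'): no match needed
  Position 8 ('e'): no match needed
  Position 9 ('a'): no match needed
All 3 characters matched => is a subsequence

1


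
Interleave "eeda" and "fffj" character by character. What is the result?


Interleaving "eeda" and "fffj":
  Position 0: 'e' from first, 'f' from second => "ef"
  Position 1: 'e' from first, 'f' from second => "ef"
  Position 2: 'd' from first, 'f' from second => "df"
  Position 3: 'a' from first, 'j' from second => "aj"
Result: efefdfaj

efefdfaj


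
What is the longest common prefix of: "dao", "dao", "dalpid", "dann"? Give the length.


Words: dao, dao, dalpid, dann
  Position 0: all 'd' => match
  Position 1: all 'a' => match
  Position 2: ('o', 'o', 'l', 'n') => mismatch, stop
LCP = "da" (length 2)

2


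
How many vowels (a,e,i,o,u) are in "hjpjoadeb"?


Input: hjpjoadeb
Checking each character:
  'h' at position 0: consonant
  'j' at position 1: consonant
  'p' at position 2: consonant
  'j' at position 3: consonant
  'o' at position 4: vowel (running total: 1)
  'a' at position 5: vowel (running total: 2)
  'd' at position 6: consonant
  'e' at position 7: vowel (running total: 3)
  'b' at position 8: consonant
Total vowels: 3

3


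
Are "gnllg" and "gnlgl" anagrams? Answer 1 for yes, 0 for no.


Strings: "gnllg", "gnlgl"
Sorted first:  gglln
Sorted second: gglln
Sorted forms match => anagrams

1


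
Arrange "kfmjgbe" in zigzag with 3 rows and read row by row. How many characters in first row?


Zigzag "kfmjgbe" into 3 rows:
Placing characters:
  'k' => row 0
  'f' => row 1
  'm' => row 2
  'j' => row 1
  'g' => row 0
  'b' => row 1
  'e' => row 2
Rows:
  Row 0: "kg"
  Row 1: "fjb"
  Row 2: "me"
First row length: 2

2


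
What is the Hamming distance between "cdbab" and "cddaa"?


Comparing "cdbab" and "cddaa" position by position:
  Position 0: 'c' vs 'c' => same
  Position 1: 'd' vs 'd' => same
  Position 2: 'b' vs 'd' => differ
  Position 3: 'a' vs 'a' => same
  Position 4: 'b' vs 'a' => differ
Total differences (Hamming distance): 2

2


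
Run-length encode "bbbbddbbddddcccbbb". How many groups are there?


Input: bbbbddbbddddcccbbb
Scanning for consecutive runs:
  Group 1: 'b' x 4 (positions 0-3)
  Group 2: 'd' x 2 (positions 4-5)
  Group 3: 'b' x 2 (positions 6-7)
  Group 4: 'd' x 4 (positions 8-11)
  Group 5: 'c' x 3 (positions 12-14)
  Group 6: 'b' x 3 (positions 15-17)
Total groups: 6

6


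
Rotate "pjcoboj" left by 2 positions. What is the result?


Input: "pjcoboj", rotate left by 2
First 2 characters: "pj"
Remaining characters: "coboj"
Concatenate remaining + first: "coboj" + "pj" = "cobojpj"

cobojpj


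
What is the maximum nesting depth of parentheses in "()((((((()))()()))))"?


Input: "()((((((()))()()))))"
Tracking depth:
  Position 0 '(': depth becomes 1
  Position 1 ')': depth becomes 0
  Position 2 '(': depth becomes 1
  Position 3 '(': depth becomes 2
  Position 4 '(': depth becomes 3
  Position 5 '(': depth becomes 4
  Position 6 '(': depth becomes 5
  Position 7 '(': depth becomes 6
  Position 8 '(': depth becomes 7
  Position 9 ')': depth becomes 6
  Position 10 ')': depth becomes 5
  Position 11 ')': depth becomes 4
  Position 12 '(': depth becomes 5
  Position 13 ')': depth becomes 4
  Position 14 '(': depth becomes 5
  Position 15 ')': depth becomes 4
  Position 16 ')': depth becomes 3
  Position 17 ')': depth becomes 2
  Position 18 ')': depth becomes 1
  Position 19 ')': depth becomes 0
Maximum depth reached: 7

7


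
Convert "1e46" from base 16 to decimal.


Input: "1e46" in base 16
Positional expansion:
  Digit '1' (value 1) x 16^3 = 4096
  Digit 'e' (value 14) x 16^2 = 3584
  Digit '4' (value 4) x 16^1 = 64
  Digit '6' (value 6) x 16^0 = 6
Sum = 7750

7750


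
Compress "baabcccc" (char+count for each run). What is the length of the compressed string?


Input: baabcccc
Runs:
  'b' x 1 => "b1"
  'a' x 2 => "a2"
  'b' x 1 => "b1"
  'c' x 4 => "c4"
Compressed: "b1a2b1c4"
Compressed length: 8

8


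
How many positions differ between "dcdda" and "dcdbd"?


Comparing "dcdda" and "dcdbd" position by position:
  Position 0: 'd' vs 'd' => same
  Position 1: 'c' vs 'c' => same
  Position 2: 'd' vs 'd' => same
  Position 3: 'd' vs 'b' => DIFFER
  Position 4: 'a' vs 'd' => DIFFER
Positions that differ: 2

2


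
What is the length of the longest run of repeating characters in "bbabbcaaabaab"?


Input: "bbabbcaaabaab"
Scanning for longest run:
  Position 1 ('b'): continues run of 'b', length=2
  Position 2 ('a'): new char, reset run to 1
  Position 3 ('b'): new char, reset run to 1
  Position 4 ('b'): continues run of 'b', length=2
  Position 5 ('c'): new char, reset run to 1
  Position 6 ('a'): new char, reset run to 1
  Position 7 ('a'): continues run of 'a', length=2
  Position 8 ('a'): continues run of 'a', length=3
  Position 9 ('b'): new char, reset run to 1
  Position 10 ('a'): new char, reset run to 1
  Position 11 ('a'): continues run of 'a', length=2
  Position 12 ('b'): new char, reset run to 1
Longest run: 'a' with length 3

3


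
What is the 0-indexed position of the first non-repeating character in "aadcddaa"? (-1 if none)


Input: aadcddaa
Character frequencies:
  'a': 4
  'c': 1
  'd': 3
Scanning left to right for freq == 1:
  Position 0 ('a'): freq=4, skip
  Position 1 ('a'): freq=4, skip
  Position 2 ('d'): freq=3, skip
  Position 3 ('c'): unique! => answer = 3

3


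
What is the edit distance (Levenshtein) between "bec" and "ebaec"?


Computing edit distance: "bec" -> "ebaec"
DP table:
           e    b    a    e    c
      0    1    2    3    4    5
  b   1    1    1    2    3    4
  e   2    1    2    2    2    3
  c   3    2    2    3    3    2
Edit distance = dp[3][5] = 2

2


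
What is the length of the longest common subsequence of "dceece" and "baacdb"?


LCS of "dceece" and "baacdb"
DP table:
           b    a    a    c    d    b
      0    0    0    0    0    0    0
  d   0    0    0    0    0    1    1
  c   0    0    0    0    1    1    1
  e   0    0    0    0    1    1    1
  e   0    0    0    0    1    1    1
  c   0    0    0    0    1    1    1
  e   0    0    0    0    1    1    1
LCS length = dp[6][6] = 1

1


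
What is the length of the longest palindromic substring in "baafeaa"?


Input: "baafeaa"
Checking substrings for palindromes:
  [1:3] "aa" (len 2) => palindrome
  [5:7] "aa" (len 2) => palindrome
Longest palindromic substring: "aa" with length 2

2


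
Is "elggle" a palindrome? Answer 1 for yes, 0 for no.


Input: elggle
Reversed: elggle
  Compare pos 0 ('e') with pos 5 ('e'): match
  Compare pos 1 ('l') with pos 4 ('l'): match
  Compare pos 2 ('g') with pos 3 ('g'): match
Result: palindrome

1


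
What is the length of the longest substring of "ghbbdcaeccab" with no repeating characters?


Input: "ghbbdcaeccab"
Sliding window (track last position of each char):
  Position 0 ('g'): window [0,0] length 1 -- new best
  Position 1 ('h'): window [0,1] length 2 -- new best
  Position 2 ('b'): window [0,2] length 3 -- new best
  Position 3 ('b'): repeat (last at 2), move window start to 3
  Position 3 ('b'): window [3,3] length 1
  Position 4 ('d'): window [3,4] length 2
  Position 5 ('c'): window [3,5] length 3
  Position 6 ('a'): window [3,6] length 4 -- new best
  Position 7 ('e'): window [3,7] length 5 -- new best
  Position 8 ('c'): repeat (last at 5), move window start to 6
  Position 8 ('c'): window [6,8] length 3
  Position 9 ('c'): repeat (last at 8), move window start to 9
  Position 9 ('c'): window [9,9] length 1
  Position 10 ('a'): window [9,10] length 2
  Position 11 ('b'): window [9,11] length 3
Longest substring with no repeats: "bdcae" with length 5

5


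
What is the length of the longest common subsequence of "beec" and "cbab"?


LCS of "beec" and "cbab"
DP table:
           c    b    a    b
      0    0    0    0    0
  b   0    0    1    1    1
  e   0    0    1    1    1
  e   0    0    1    1    1
  c   0    1    1    1    1
LCS length = dp[4][4] = 1

1


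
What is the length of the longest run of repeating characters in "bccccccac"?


Input: "bccccccac"
Scanning for longest run:
  Position 1 ('c'): new char, reset run to 1
  Position 2 ('c'): continues run of 'c', length=2
  Position 3 ('c'): continues run of 'c', length=3
  Position 4 ('c'): continues run of 'c', length=4
  Position 5 ('c'): continues run of 'c', length=5
  Position 6 ('c'): continues run of 'c', length=6
  Position 7 ('a'): new char, reset run to 1
  Position 8 ('c'): new char, reset run to 1
Longest run: 'c' with length 6

6
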